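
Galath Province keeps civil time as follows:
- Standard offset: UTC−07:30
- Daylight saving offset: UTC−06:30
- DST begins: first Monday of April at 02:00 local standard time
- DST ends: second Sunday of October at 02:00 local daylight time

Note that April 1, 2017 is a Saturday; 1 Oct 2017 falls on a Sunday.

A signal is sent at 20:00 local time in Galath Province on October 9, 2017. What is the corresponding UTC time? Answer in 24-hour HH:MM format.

1 April 2017 is a Saturday, so the first Monday is April 3.
1 October 2017 is a Sunday, so the first Sunday is October 1 and the second is October 8.
October 9, 2017 does not fall between 3 April and 8 October, so daylight saving is not in effect and Galath Province is at UTC−07:30.
20:00 local + 7h30m = 03:30 UTC (rolling into the next day, 10 October 2017).

03:30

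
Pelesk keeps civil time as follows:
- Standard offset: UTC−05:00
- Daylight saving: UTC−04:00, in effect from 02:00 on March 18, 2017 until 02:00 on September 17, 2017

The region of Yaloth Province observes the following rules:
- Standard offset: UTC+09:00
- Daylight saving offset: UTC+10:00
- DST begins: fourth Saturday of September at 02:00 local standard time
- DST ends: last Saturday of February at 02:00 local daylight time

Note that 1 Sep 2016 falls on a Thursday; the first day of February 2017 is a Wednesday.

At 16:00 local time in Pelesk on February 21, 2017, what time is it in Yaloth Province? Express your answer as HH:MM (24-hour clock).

07:00

Daylight saving runs 18 March – 17 September; February 21, 2017 is outside that window, so Pelesk is on standard time at UTC−05:00.
16:00 Pelesk + 5h = 21:00 UTC.
1 September 2016 is a Thursday, so the first Saturday is September 3 and the fourth is September 24.
1 February 2017 is a Wednesday, so Saturdays fall on 4, 11, 18, 25; the last is February 25.
At the standard offset (UTC+09:00), 21:00 UTC + 9h = 06:00 Yaloth Province standard time (rolling into the next day, 22 February 2017).
Daylight saving runs 24 September 2016 – 25 February 2017; the standard-time date in Yaloth Province, February 22, 2017, is inside that window, so Yaloth Province is at UTC+10:00.
21:00 UTC + 10h = 07:00 Yaloth Province (rolling into the next day, 22 February 2017).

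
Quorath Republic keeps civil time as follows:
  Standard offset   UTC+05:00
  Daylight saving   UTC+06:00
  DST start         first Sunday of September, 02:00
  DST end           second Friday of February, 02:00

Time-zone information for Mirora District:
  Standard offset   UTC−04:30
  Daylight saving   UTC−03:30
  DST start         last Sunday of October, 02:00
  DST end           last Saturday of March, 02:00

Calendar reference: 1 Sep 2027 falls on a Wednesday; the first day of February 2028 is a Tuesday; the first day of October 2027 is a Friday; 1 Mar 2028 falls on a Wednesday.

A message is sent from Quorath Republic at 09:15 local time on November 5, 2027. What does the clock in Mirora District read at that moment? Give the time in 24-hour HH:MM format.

23:45

1 September 2027 is a Wednesday, so the first Sunday is September 5.
1 February 2028 is a Tuesday, so the first Friday is February 4 and the second is February 11.
November 5, 2027 falls between 5 September 2027 and 11 February 2028, so daylight saving is in effect and Quorath Republic is at UTC+06:00.
09:15 Quorath Republic − 6h = 03:15 UTC.
1 October 2027 is a Friday, so Sundays fall on 3, 10, 17, 24, 31; the last is October 31.
1 March 2028 is a Wednesday, so Saturdays fall on 4, 11, 18, 25; the last is March 25.
At the standard offset (UTC−04:30), 03:15 UTC − 4h30m = 22:45 Mirora District standard time (rolling into the previous day, 4 November 2027).
The standard-time date in Mirora District, November 4, 2027, falls between 31 October 2027 and 25 March 2028, so daylight saving is in effect and Mirora District is at UTC−03:30.
03:15 UTC − 3h30m = 23:45 Mirora District (rolling into the previous day, 4 November 2027).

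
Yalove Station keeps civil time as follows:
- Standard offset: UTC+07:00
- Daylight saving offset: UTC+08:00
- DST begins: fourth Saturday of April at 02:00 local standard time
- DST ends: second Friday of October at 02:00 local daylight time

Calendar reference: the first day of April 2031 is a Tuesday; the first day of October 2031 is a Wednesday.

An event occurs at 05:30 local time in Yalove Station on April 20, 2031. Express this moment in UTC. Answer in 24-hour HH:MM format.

22:30

1 April 2031 is a Tuesday, so the first Saturday is April 5 and the fourth is April 26.
1 October 2031 is a Wednesday, so the first Friday is October 3 and the second is October 10.
Daylight saving runs 26 April – 10 October; April 20, 2031 is outside that window, so Yalove Station is on standard time at UTC+07:00.
05:30 local − 7h = 22:30 UTC (rolling into the previous day, 19 April 2031).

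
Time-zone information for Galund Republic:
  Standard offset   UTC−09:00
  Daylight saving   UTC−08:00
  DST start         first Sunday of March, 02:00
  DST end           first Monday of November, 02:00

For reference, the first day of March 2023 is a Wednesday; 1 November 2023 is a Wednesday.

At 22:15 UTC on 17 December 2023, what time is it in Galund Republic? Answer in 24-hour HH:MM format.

1 March 2023 is a Wednesday, so the first Sunday is March 5.
1 November 2023 is a Wednesday, so the first Monday is November 6.
At the standard offset (UTC−09:00), 22:15 UTC − 9h = 13:15 Galund Republic standard time.
Daylight saving runs 5 March – 6 November; the standard-time date in Galund Republic, 17 December 2023, is outside that window, so Galund Republic is on standard time at UTC−09:00.
22:15 UTC − 9h = 13:15 local.

13:15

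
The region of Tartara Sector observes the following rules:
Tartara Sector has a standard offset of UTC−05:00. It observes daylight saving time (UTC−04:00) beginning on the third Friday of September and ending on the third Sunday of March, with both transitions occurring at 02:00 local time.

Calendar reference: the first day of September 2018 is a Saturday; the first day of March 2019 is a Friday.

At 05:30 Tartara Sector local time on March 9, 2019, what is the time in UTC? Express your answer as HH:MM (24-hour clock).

1 September 2018 is a Saturday, so the first Friday is September 7 and the third is September 21.
1 March 2019 is a Friday, so the first Sunday is March 3 and the third is March 17.
Daylight saving runs 21 September 2018 – 17 March 2019; March 9, 2019 is inside that window, so Tartara Sector is at UTC−04:00.
05:30 local + 4h = 09:30 UTC.

09:30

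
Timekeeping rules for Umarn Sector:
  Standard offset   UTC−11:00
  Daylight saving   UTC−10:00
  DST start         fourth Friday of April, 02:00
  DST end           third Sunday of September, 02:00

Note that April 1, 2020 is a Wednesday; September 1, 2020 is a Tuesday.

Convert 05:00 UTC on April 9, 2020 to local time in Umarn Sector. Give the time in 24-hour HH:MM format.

1 April 2020 is a Wednesday, so the first Friday is April 3 and the fourth is April 24.
1 September 2020 is a Tuesday, so the first Sunday is September 6 and the third is September 20.
At the standard offset (UTC−11:00), 05:00 UTC − 11h = 18:00 Umarn Sector standard time (rolling into the previous day, 8 April 2020).
Daylight saving runs 24 April – 20 September; the standard-time date in Umarn Sector, April 8, 2020, is outside that window, so Umarn Sector is on standard time at UTC−11:00.
05:00 UTC − 11h = 18:00 local (rolling into the previous day, 8 April 2020).

18:00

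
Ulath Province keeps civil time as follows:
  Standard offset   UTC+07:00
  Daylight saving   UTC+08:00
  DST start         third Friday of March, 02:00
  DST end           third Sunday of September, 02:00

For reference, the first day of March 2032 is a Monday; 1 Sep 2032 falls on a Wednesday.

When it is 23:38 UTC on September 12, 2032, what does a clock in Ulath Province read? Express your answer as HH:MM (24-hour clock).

07:38

1 March 2032 is a Monday, so the first Friday is March 5 and the third is March 19.
1 September 2032 is a Wednesday, so the first Sunday is September 5 and the third is September 19.
At the standard offset (UTC+07:00), 23:38 UTC + 7h = 06:38 Ulath Province standard time (rolling into the next day, 13 September 2032).
The standard-time date in Ulath Province, September 13, 2032, lies within the daylight-saving period (19 March – 19 September), so Ulath Province is on daylight time, UTC+08:00.
23:38 UTC + 8h = 07:38 local (rolling into the next day, 13 September 2032).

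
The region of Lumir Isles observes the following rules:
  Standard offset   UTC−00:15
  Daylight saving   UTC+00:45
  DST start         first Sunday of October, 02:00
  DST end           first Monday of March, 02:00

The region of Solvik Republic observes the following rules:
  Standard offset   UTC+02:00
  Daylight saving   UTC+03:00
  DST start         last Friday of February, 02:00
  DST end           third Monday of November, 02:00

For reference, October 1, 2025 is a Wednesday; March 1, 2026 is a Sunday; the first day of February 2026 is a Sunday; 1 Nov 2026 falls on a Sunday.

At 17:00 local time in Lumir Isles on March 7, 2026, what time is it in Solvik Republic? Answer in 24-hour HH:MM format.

1 October 2025 is a Wednesday, so the first Sunday is October 5.
1 March 2026 is a Sunday, so the first Monday is March 2.
March 7, 2026 is outside the daylight-saving period (5 October 2025 – 2 March 2026), so Lumir Isles is on standard time, UTC−00:15.
17:00 Lumir Isles + 0h15m = 17:15 UTC.
1 February 2026 is a Sunday, so Fridays fall on 6, 13, 20, 27; the last is February 27.
1 November 2026 is a Sunday, so the first Monday is November 2 and the third is November 16.
At the standard offset (UTC+02:00), 17:15 UTC + 2h = 19:15 Solvik Republic standard time.
Daylight saving runs 27 February – 16 November; the standard-time date in Solvik Republic, March 7, 2026, is inside that window, so Solvik Republic is at UTC+03:00.
17:15 UTC + 3h = 20:15 Solvik Republic.

20:15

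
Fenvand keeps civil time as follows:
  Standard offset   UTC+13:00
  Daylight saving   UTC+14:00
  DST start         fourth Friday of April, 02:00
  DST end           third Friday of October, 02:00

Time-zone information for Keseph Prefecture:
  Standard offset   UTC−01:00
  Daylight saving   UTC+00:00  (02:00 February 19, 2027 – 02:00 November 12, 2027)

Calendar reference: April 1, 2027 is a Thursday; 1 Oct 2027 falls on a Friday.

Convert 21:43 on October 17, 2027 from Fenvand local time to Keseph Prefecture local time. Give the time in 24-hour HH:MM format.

1 April 2027 is a Thursday, so the first Friday is April 2 and the fourth is April 23.
1 October 2027 is a Friday, so the first Friday is October 1 and the third is October 15.
October 17, 2027 is outside the daylight-saving period (23 April – 15 October), so Fenvand is on standard time, UTC+13:00.
21:43 Fenvand − 13h = 08:43 UTC.
At the standard offset (UTC−01:00), 08:43 UTC − 1h = 07:43 Keseph Prefecture standard time.
The standard-time date in Keseph Prefecture, October 17, 2027, falls between 19 February and 12 November, so daylight saving is in effect and Keseph Prefecture is at UTC+00:00.
08:43 UTC + 0h = 08:43 Keseph Prefecture.

08:43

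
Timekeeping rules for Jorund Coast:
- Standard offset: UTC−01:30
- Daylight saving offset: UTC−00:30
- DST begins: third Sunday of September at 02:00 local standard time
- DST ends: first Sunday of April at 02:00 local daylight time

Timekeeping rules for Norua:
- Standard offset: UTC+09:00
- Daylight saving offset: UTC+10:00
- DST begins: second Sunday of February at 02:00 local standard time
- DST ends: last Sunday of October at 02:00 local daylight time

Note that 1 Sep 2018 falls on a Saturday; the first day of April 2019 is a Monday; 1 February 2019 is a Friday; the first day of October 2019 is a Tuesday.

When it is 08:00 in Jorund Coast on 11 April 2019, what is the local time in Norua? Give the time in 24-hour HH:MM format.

19:30

1 September 2018 is a Saturday, so the first Sunday is September 2 and the third is September 16.
1 April 2019 is a Monday, so the first Sunday is April 7.
Daylight saving runs 16 September 2018 – 7 April 2019; 11 April 2019 is outside that window, so Jorund Coast is on standard time at UTC−01:30.
08:00 Jorund Coast + 1h30m = 09:30 UTC.
1 February 2019 is a Friday, so the first Sunday is February 3 and the second is February 10.
1 October 2019 is a Tuesday, so Sundays fall on 6, 13, 20, 27; the last is October 27.
At the standard offset (UTC+09:00), 09:30 UTC + 9h = 18:30 Norua standard time.
The standard-time date in Norua, 11 April 2019, lies within the daylight-saving period (10 February – 27 October), so Norua is on daylight time, UTC+10:00.
09:30 UTC + 10h = 19:30 Norua.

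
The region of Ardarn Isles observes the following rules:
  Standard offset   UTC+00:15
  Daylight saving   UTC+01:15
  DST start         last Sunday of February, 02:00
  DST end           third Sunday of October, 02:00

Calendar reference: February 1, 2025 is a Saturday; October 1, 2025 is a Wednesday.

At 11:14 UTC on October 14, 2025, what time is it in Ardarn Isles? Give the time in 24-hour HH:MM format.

1 February 2025 is a Saturday, so Sundays fall on 2, 9, 16, 23; the last is February 23.
1 October 2025 is a Wednesday, so the first Sunday is October 5 and the third is October 19.
At the standard offset (UTC+00:15), 11:14 UTC + 0h15m = 11:29 Ardarn Isles standard time.
The standard-time date in Ardarn Isles, October 14, 2025, lies within the daylight-saving period (23 February – 19 October), so Ardarn Isles is on daylight time, UTC+01:15.
11:14 UTC + 1h15m = 12:29 local.

12:29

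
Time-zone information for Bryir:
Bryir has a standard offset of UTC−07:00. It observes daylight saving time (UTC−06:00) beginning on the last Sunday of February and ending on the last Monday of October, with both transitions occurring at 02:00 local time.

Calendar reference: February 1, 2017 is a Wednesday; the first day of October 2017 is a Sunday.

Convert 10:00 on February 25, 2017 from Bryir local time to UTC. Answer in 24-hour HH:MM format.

1 February 2017 is a Wednesday, so Sundays fall on 5, 12, 19, 26; the last is February 26.
1 October 2017 is a Sunday, so Mondays fall on 2, 9, 16, 23, 30; the last is October 30.
Daylight saving runs 26 February – 30 October; February 25, 2017 is outside that window, so Bryir is on standard time at UTC−07:00.
10:00 local + 7h = 17:00 UTC.

17:00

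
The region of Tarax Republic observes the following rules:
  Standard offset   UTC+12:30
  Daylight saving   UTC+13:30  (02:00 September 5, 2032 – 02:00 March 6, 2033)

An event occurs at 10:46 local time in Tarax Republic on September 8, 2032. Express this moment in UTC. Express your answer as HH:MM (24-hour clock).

Daylight saving runs 5 September 2032 – 6 March 2033; September 8, 2032 is inside that window, so Tarax Republic is at UTC+13:30.
10:46 local − 13h30m = 21:16 UTC (rolling into the previous day, 7 September 2032).

21:16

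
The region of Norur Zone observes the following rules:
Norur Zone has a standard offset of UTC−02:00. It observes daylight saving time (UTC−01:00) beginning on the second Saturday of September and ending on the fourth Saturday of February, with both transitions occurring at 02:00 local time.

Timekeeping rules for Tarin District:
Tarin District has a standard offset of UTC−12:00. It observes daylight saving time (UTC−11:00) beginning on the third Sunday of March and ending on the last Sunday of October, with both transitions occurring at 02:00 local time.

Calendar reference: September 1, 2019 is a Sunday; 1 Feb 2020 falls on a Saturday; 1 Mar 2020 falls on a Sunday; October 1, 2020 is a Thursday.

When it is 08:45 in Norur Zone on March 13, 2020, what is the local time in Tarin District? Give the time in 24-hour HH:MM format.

1 September 2019 is a Sunday, so the first Saturday is September 7 and the second is September 14.
1 February 2020 is a Saturday, so the first Saturday is February 1 and the fourth is February 22.
Daylight saving runs 14 September 2019 – 22 February 2020; March 13, 2020 is outside that window, so Norur Zone is on standard time at UTC−02:00.
08:45 Norur Zone + 2h = 10:45 UTC.
1 March 2020 is a Sunday, so the first Sunday is March 1 and the third is March 15.
1 October 2020 is a Thursday, so Sundays fall on 4, 11, 18, 25; the last is October 25.
At the standard offset (UTC−12:00), 10:45 UTC − 12h = 22:45 Tarin District standard time (rolling into the previous day, 12 March 2020).
The standard-time date in Tarin District, March 12, 2020, does not fall between 15 March and 25 October, so daylight saving is not in effect and Tarin District is at UTC−12:00.
10:45 UTC − 12h = 22:45 Tarin District (rolling into the previous day, 12 March 2020).

22:45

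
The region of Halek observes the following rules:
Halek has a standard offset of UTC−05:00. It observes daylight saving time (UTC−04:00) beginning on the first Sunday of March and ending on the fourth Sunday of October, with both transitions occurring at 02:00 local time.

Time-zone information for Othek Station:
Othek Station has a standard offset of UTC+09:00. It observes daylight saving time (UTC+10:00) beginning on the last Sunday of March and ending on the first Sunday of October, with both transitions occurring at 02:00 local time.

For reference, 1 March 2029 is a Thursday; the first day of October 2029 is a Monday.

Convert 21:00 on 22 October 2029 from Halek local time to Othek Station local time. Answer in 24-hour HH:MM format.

10:00

1 March 2029 is a Thursday, so the first Sunday is March 4.
1 October 2029 is a Monday, so the first Sunday is October 7 and the fourth is October 28.
22 October 2029 falls between 4 March and 28 October, so daylight saving is in effect and Halek is at UTC−04:00.
21:00 Halek + 4h = 01:00 UTC (rolling into the next day, 23 October 2029).
1 March 2029 is a Thursday, so Sundays fall on 4, 11, 18, 25; the last is March 25.
1 October 2029 is a Monday, so the first Sunday is October 7.
At the standard offset (UTC+09:00), 01:00 UTC + 9h = 10:00 Othek Station standard time.
The standard-time date in Othek Station, 23 October 2029, is outside the daylight-saving period (25 March – 7 October), so Othek Station is on standard time, UTC+09:00.
01:00 UTC + 9h = 10:00 Othek Station.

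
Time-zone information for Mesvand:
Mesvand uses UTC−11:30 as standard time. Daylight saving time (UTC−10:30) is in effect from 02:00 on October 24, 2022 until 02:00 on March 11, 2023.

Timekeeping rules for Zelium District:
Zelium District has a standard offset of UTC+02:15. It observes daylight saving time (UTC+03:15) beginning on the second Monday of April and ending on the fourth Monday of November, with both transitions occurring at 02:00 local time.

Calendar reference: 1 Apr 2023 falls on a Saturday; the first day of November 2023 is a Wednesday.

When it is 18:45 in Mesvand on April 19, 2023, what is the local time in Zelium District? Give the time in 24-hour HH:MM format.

09:30

April 19, 2023 does not fall between 24 October 2022 and 11 March 2023, so daylight saving is not in effect and Mesvand is at UTC−11:30.
18:45 Mesvand + 11h30m = 06:15 UTC (rolling into the next day, 20 April 2023).
1 April 2023 is a Saturday, so the first Monday is April 3 and the second is April 10.
1 November 2023 is a Wednesday, so the first Monday is November 6 and the fourth is November 27.
At the standard offset (UTC+02:15), 06:15 UTC + 2h15m = 08:30 Zelium District standard time.
The standard-time date in Zelium District, April 20, 2023, lies within the daylight-saving period (10 April – 27 November), so Zelium District is on daylight time, UTC+03:15.
06:15 UTC + 3h15m = 09:30 Zelium District.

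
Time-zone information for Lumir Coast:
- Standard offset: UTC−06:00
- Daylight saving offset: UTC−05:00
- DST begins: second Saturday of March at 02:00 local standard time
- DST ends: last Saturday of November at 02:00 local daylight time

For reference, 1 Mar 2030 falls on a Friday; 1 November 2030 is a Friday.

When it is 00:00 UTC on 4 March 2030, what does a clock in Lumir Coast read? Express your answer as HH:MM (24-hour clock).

18:00

1 March 2030 is a Friday, so the first Saturday is March 2 and the second is March 9.
1 November 2030 is a Friday, so Saturdays fall on 2, 9, 16, 23, 30; the last is November 30.
At the standard offset (UTC−06:00), 00:00 UTC − 6h = 18:00 Lumir Coast standard time (rolling into the previous day, 3 March 2030).
Daylight saving runs 9 March – 30 November; the standard-time date in Lumir Coast, 3 March 2030, is outside that window, so Lumir Coast is on standard time at UTC−06:00.
00:00 UTC − 6h = 18:00 local (rolling into the previous day, 3 March 2030).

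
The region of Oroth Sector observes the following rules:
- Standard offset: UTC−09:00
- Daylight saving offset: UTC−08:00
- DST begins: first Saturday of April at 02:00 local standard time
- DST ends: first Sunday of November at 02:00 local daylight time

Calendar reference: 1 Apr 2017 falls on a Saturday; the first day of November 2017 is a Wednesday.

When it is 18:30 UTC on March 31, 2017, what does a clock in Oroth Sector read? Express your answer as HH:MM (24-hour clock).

1 April 2017 is a Saturday, so the first Saturday is April 1.
1 November 2017 is a Wednesday, so the first Sunday is November 5.
At the standard offset (UTC−09:00), 18:30 UTC − 9h = 09:30 Oroth Sector standard time.
Daylight saving runs 1 April – 5 November; the standard-time date in Oroth Sector, March 31, 2017, is outside that window, so Oroth Sector is on standard time at UTC−09:00.
18:30 UTC − 9h = 09:30 local.

09:30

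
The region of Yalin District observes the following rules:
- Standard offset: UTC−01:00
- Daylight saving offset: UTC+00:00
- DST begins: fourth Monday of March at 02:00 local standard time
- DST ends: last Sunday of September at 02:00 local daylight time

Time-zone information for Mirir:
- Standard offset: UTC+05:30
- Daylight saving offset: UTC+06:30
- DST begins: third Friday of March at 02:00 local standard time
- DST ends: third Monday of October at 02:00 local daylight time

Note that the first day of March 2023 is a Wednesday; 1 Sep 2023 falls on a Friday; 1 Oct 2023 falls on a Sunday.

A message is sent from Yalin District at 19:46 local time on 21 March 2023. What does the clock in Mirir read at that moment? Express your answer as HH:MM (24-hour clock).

1 March 2023 is a Wednesday, so the first Monday is March 6 and the fourth is March 27.
1 September 2023 is a Friday, so Sundays fall on 3, 10, 17, 24; the last is September 24.
Daylight saving runs 27 March – 24 September; 21 March 2023 is outside that window, so Yalin District is on standard time at UTC−01:00.
19:46 Yalin District + 1h = 20:46 UTC.
1 March 2023 is a Wednesday, so the first Friday is March 3 and the third is March 17.
1 October 2023 is a Sunday, so the first Monday is October 2 and the third is October 16.
At the standard offset (UTC+05:30), 20:46 UTC + 5h30m = 02:16 Mirir standard time (rolling into the next day, 22 March 2023).
The standard-time date in Mirir, 22 March 2023, falls between 17 March and 16 October, so daylight saving is in effect and Mirir is at UTC+06:30.
20:46 UTC + 6h30m = 03:16 Mirir (rolling into the next day, 22 March 2023).

03:16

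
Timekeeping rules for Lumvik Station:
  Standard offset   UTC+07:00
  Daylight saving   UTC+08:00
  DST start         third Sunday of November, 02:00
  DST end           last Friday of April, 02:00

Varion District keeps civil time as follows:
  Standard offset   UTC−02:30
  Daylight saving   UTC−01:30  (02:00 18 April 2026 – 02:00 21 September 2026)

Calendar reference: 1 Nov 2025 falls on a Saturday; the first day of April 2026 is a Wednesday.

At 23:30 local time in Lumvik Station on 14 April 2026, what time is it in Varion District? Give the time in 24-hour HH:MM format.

13:00

1 November 2025 is a Saturday, so the first Sunday is November 2 and the third is November 16.
1 April 2026 is a Wednesday, so Fridays fall on 3, 10, 17, 24; the last is April 24.
14 April 2026 lies within the daylight-saving period (16 November 2025 – 24 April 2026), so Lumvik Station is on daylight time, UTC+08:00.
23:30 Lumvik Station − 8h = 15:30 UTC.
At the standard offset (UTC−02:30), 15:30 UTC − 2h30m = 13:00 Varion District standard time.
The standard-time date in Varion District, 14 April 2026, does not fall between 18 April and 21 September, so daylight saving is not in effect and Varion District is at UTC−02:30.
15:30 UTC − 2h30m = 13:00 Varion District.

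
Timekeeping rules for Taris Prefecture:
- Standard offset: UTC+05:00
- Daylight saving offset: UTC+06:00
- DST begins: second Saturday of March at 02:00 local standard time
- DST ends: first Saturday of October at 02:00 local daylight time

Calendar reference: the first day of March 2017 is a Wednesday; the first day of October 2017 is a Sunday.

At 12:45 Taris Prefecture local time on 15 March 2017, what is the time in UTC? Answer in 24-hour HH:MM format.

06:45

1 March 2017 is a Wednesday, so the first Saturday is March 4 and the second is March 11.
1 October 2017 is a Sunday, so the first Saturday is October 7.
15 March 2017 lies within the daylight-saving period (11 March – 7 October), so Taris Prefecture is on daylight time, UTC+06:00.
12:45 local − 6h = 06:45 UTC.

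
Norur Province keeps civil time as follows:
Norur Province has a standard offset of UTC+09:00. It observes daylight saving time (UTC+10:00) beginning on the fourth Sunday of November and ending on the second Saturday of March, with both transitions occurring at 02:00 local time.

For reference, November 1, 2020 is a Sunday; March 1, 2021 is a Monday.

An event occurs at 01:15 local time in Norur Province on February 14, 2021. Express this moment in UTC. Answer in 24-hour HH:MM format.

1 November 2020 is a Sunday, so the first Sunday is November 1 and the fourth is November 22.
1 March 2021 is a Monday, so the first Saturday is March 6 and the second is March 13.
Daylight saving runs 22 November 2020 – 13 March 2021; February 14, 2021 is inside that window, so Norur Province is at UTC+10:00.
01:15 local − 10h = 15:15 UTC (rolling into the previous day, 13 February 2021).

15:15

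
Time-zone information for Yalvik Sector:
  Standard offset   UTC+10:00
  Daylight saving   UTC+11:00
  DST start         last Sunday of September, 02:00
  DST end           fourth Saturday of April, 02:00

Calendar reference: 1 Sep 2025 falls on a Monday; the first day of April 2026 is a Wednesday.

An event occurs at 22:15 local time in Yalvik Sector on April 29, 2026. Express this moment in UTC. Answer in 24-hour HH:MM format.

1 September 2025 is a Monday, so Sundays fall on 7, 14, 21, 28; the last is September 28.
1 April 2026 is a Wednesday, so the first Saturday is April 4 and the fourth is April 25.
Daylight saving runs 28 September 2025 – 25 April 2026; April 29, 2026 is outside that window, so Yalvik Sector is on standard time at UTC+10:00.
22:15 local − 10h = 12:15 UTC.

12:15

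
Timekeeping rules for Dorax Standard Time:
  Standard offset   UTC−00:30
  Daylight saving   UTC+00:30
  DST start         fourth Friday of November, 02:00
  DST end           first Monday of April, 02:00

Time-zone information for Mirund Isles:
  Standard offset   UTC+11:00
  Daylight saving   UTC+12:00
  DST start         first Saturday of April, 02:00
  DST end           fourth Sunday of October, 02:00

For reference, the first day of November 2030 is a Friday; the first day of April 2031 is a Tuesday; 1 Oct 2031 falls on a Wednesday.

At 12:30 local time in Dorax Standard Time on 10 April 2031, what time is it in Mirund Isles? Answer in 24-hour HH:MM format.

1 November 2030 is a Friday, so the first Friday is November 1 and the fourth is November 22.
1 April 2031 is a Tuesday, so the first Monday is April 7.
10 April 2031 does not fall between 22 November 2030 and 7 April 2031, so daylight saving is not in effect and Dorax Standard Time is at UTC−00:30.
12:30 Dorax Standard Time + 0h30m = 13:00 UTC.
1 April 2031 is a Tuesday, so the first Saturday is April 5.
1 October 2031 is a Wednesday, so the first Sunday is October 5 and the fourth is October 26.
At the standard offset (UTC+11:00), 13:00 UTC + 11h = 00:00 Mirund Isles standard time (rolling into the next day, 11 April 2031).
The standard-time date in Mirund Isles, 11 April 2031, falls between 5 April and 26 October, so daylight saving is in effect and Mirund Isles is at UTC+12:00.
13:00 UTC + 12h = 01:00 Mirund Isles (rolling into the next day, 11 April 2031).

01:00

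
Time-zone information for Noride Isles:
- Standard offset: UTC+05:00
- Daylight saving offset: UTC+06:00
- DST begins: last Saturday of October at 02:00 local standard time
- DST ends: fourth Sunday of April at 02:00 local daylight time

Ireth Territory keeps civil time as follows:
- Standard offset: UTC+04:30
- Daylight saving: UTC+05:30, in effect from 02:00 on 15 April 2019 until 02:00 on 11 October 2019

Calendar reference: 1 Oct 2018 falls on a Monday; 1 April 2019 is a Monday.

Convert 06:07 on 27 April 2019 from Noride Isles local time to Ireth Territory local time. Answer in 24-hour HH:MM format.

05:37

1 October 2018 is a Monday, so Saturdays fall on 6, 13, 20, 27; the last is October 27.
1 April 2019 is a Monday, so the first Sunday is April 7 and the fourth is April 28.
27 April 2019 lies within the daylight-saving period (27 October 2018 – 28 April 2019), so Noride Isles is on daylight time, UTC+06:00.
06:07 Noride Isles − 6h = 00:07 UTC.
At the standard offset (UTC+04:30), 00:07 UTC + 4h30m = 04:37 Ireth Territory standard time.
Daylight saving runs 15 April – 11 October; the standard-time date in Ireth Territory, 27 April 2019, is inside that window, so Ireth Territory is at UTC+05:30.
00:07 UTC + 5h30m = 05:37 Ireth Territory.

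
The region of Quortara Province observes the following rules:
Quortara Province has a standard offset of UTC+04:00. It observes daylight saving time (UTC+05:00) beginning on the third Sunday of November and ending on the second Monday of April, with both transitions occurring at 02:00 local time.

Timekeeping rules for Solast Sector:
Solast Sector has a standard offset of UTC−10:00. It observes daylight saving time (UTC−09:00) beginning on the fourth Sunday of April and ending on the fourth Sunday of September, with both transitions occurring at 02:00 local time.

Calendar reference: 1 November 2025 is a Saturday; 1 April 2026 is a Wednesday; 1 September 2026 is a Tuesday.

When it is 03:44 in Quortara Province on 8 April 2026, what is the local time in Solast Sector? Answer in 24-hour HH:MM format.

12:44

1 November 2025 is a Saturday, so the first Sunday is November 2 and the third is November 16.
1 April 2026 is a Wednesday, so the first Monday is April 6 and the second is April 13.
8 April 2026 lies within the daylight-saving period (16 November 2025 – 13 April 2026), so Quortara Province is on daylight time, UTC+05:00.
03:44 Quortara Province − 5h = 22:44 UTC (rolling into the previous day, 7 April 2026).
1 April 2026 is a Wednesday, so the first Sunday is April 5 and the fourth is April 26.
1 September 2026 is a Tuesday, so the first Sunday is September 6 and the fourth is September 27.
At the standard offset (UTC−10:00), 22:44 UTC − 10h = 12:44 Solast Sector standard time.
The standard-time date in Solast Sector, 7 April 2026, is outside the daylight-saving period (26 April – 27 September), so Solast Sector is on standard time, UTC−10:00.
22:44 UTC − 10h = 12:44 Solast Sector.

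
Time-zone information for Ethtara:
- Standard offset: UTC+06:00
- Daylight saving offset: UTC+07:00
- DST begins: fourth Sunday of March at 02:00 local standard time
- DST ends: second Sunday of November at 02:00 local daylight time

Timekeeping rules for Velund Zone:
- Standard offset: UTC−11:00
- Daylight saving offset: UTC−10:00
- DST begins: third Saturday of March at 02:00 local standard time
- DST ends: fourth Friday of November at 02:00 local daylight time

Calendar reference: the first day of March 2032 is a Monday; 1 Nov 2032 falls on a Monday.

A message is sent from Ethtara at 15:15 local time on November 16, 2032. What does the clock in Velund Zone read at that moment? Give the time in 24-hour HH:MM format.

1 March 2032 is a Monday, so the first Sunday is March 7 and the fourth is March 28.
1 November 2032 is a Monday, so the first Sunday is November 7 and the second is November 14.
Daylight saving runs 28 March – 14 November; November 16, 2032 is outside that window, so Ethtara is on standard time at UTC+06:00.
15:15 Ethtara − 6h = 09:15 UTC.
1 March 2032 is a Monday, so the first Saturday is March 6 and the third is March 20.
1 November 2032 is a Monday, so the first Friday is November 5 and the fourth is November 26.
At the standard offset (UTC−11:00), 09:15 UTC − 11h = 22:15 Velund Zone standard time (rolling into the previous day, 15 November 2032).
The standard-time date in Velund Zone, November 15, 2032, falls between 20 March and 26 November, so daylight saving is in effect and Velund Zone is at UTC−10:00.
09:15 UTC − 10h = 23:15 Velund Zone (rolling into the previous day, 15 November 2032).

23:15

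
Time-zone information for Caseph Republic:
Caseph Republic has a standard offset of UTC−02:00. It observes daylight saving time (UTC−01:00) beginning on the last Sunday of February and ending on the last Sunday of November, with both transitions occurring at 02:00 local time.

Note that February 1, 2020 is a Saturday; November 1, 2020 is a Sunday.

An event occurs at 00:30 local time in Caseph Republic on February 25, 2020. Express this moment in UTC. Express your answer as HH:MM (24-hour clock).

01:30

1 February 2020 is a Saturday, so Sundays fall on 2, 9, 16, 23; the last is February 23.
1 November 2020 is a Sunday, so Sundays fall on 1, 8, 15, 22, 29; the last is November 29.
Daylight saving runs 23 February – 29 November; February 25, 2020 is inside that window, so Caseph Republic is at UTC−01:00.
00:30 local + 1h = 01:30 UTC.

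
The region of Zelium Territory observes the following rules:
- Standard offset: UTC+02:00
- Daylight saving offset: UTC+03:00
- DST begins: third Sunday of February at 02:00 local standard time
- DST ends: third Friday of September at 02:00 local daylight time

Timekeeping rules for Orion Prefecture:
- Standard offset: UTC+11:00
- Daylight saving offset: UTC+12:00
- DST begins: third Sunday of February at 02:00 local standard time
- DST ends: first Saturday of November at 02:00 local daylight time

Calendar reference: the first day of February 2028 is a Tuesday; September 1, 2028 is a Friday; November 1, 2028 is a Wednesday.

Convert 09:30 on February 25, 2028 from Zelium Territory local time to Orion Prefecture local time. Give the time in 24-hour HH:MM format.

18:30

1 February 2028 is a Tuesday, so the first Sunday is February 6 and the third is February 20.
1 September 2028 is a Friday, so the first Friday is September 1 and the third is September 15.
February 25, 2028 lies within the daylight-saving period (20 February – 15 September), so Zelium Territory is on daylight time, UTC+03:00.
09:30 Zelium Territory − 3h = 06:30 UTC.
1 February 2028 is a Tuesday, so the first Sunday is February 6 and the third is February 20.
1 November 2028 is a Wednesday, so the first Saturday is November 4.
At the standard offset (UTC+11:00), 06:30 UTC + 11h = 17:30 Orion Prefecture standard time.
Daylight saving runs 20 February – 4 November; the standard-time date in Orion Prefecture, February 25, 2028, is inside that window, so Orion Prefecture is at UTC+12:00.
06:30 UTC + 12h = 18:30 Orion Prefecture.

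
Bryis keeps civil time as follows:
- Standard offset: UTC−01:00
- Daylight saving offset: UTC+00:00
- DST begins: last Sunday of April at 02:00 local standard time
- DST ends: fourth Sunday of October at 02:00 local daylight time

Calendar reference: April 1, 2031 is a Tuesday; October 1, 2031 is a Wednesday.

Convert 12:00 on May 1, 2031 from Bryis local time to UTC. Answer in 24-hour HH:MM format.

12:00

1 April 2031 is a Tuesday, so Sundays fall on 6, 13, 20, 27; the last is April 27.
1 October 2031 is a Wednesday, so the first Sunday is October 5 and the fourth is October 26.
May 1, 2031 lies within the daylight-saving period (27 April – 26 October), so Bryis is on daylight time, UTC+00:00.
12:00 local − 0h = 12:00 UTC.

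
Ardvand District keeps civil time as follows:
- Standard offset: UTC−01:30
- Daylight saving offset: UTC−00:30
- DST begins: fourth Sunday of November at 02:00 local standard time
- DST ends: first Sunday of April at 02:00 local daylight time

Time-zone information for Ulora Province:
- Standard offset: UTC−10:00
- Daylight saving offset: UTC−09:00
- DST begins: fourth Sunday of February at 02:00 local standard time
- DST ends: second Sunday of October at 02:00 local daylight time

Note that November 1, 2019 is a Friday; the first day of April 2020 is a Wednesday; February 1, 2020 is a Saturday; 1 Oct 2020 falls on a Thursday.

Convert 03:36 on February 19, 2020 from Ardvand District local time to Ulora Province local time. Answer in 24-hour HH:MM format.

18:06

1 November 2019 is a Friday, so the first Sunday is November 3 and the fourth is November 24.
1 April 2020 is a Wednesday, so the first Sunday is April 5.
February 19, 2020 lies within the daylight-saving period (24 November 2019 – 5 April 2020), so Ardvand District is on daylight time, UTC−00:30.
03:36 Ardvand District + 0h30m = 04:06 UTC.
1 February 2020 is a Saturday, so the first Sunday is February 2 and the fourth is February 23.
1 October 2020 is a Thursday, so the first Sunday is October 4 and the second is October 11.
At the standard offset (UTC−10:00), 04:06 UTC − 10h = 18:06 Ulora Province standard time (rolling into the previous day, 18 February 2020).
The standard-time date in Ulora Province, February 18, 2020, is outside the daylight-saving period (23 February – 11 October), so Ulora Province is on standard time, UTC−10:00.
04:06 UTC − 10h = 18:06 Ulora Province (rolling into the previous day, 18 February 2020).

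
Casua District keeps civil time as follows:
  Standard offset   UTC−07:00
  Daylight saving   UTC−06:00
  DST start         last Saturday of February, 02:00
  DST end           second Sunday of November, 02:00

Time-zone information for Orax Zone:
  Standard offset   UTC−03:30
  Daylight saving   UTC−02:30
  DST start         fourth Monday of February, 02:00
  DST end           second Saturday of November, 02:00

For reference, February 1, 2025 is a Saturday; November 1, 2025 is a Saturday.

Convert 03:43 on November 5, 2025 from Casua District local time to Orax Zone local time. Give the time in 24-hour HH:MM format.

1 February 2025 is a Saturday, so Saturdays fall on 1, 8, 15, 22; the last is February 22.
1 November 2025 is a Saturday, so the first Sunday is November 2 and the second is November 9.
Daylight saving runs 22 February – 9 November; November 5, 2025 is inside that window, so Casua District is at UTC−06:00.
03:43 Casua District + 6h = 09:43 UTC.
1 February 2025 is a Saturday, so the first Monday is February 3 and the fourth is February 24.
1 November 2025 is a Saturday, so the first Saturday is November 1 and the second is November 8.
At the standard offset (UTC−03:30), 09:43 UTC − 3h30m = 06:13 Orax Zone standard time.
The standard-time date in Orax Zone, November 5, 2025, lies within the daylight-saving period (24 February – 8 November), so Orax Zone is on daylight time, UTC−02:30.
09:43 UTC − 2h30m = 07:13 Orax Zone.

07:13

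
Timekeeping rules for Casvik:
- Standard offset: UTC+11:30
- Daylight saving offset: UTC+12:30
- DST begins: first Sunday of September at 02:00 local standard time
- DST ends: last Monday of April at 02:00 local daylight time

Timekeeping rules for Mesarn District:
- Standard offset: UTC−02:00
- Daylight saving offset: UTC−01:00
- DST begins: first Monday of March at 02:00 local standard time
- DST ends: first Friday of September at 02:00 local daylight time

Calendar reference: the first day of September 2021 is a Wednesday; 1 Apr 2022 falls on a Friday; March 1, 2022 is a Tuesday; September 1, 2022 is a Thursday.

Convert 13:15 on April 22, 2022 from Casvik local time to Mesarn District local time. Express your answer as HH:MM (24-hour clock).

23:45

1 September 2021 is a Wednesday, so the first Sunday is September 5.
1 April 2022 is a Friday, so Mondays fall on 4, 11, 18, 25; the last is April 25.
Daylight saving runs 5 September 2021 – 25 April 2022; April 22, 2022 is inside that window, so Casvik is at UTC+12:30.
13:15 Casvik − 12h30m = 00:45 UTC.
1 March 2022 is a Tuesday, so the first Monday is March 7.
1 September 2022 is a Thursday, so the first Friday is September 2.
At the standard offset (UTC−02:00), 00:45 UTC − 2h = 22:45 Mesarn District standard time (rolling into the previous day, 21 April 2022).
The standard-time date in Mesarn District, April 21, 2022, falls between 7 March and 2 September, so daylight saving is in effect and Mesarn District is at UTC−01:00.
00:45 UTC − 1h = 23:45 Mesarn District (rolling into the previous day, 21 April 2022).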